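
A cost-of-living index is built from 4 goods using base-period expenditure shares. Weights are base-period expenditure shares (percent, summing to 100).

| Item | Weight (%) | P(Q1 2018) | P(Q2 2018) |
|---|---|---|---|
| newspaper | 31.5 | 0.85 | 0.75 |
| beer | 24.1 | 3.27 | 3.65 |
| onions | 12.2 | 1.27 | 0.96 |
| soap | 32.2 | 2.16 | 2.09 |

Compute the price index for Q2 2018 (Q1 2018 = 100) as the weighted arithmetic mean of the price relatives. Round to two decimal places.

newspaper: 31.5 × (0.75/0.85) = 31.5 × 0.882353 = 27.7941
beer: 24.1 × (3.65/3.27) = 24.1 × 1.116208 = 26.9006
onions: 12.2 × (0.96/1.27) = 12.2 × 0.755906 = 9.2220
soap: 32.2 × (2.09/2.16) = 32.2 × 0.967593 = 31.1565
Index = Σ wᵢ·(p₁ᵢ/p₀ᵢ) = 27.7941 + 26.9006 + 9.2220 + 31.1565 = 95.0733

95.07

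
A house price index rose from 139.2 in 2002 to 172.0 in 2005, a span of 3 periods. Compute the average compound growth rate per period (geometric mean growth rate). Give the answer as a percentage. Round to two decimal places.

7.31%

Growth factor = (172.0/139.2)^(1/3) = (1.235632)^(1/3) = 1.073074
Growth rate = 1.073074 − 1 = 0.073074 = 7.3074%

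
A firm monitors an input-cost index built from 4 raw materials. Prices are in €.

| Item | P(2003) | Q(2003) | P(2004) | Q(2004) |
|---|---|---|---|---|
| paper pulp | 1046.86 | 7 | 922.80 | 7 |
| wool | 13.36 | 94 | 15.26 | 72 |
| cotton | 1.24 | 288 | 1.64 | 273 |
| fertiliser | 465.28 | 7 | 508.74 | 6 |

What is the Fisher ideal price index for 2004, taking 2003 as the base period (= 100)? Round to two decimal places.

Laspeyres component (base-period weights):
ΣP(2004)Q(2003) = 922.80×7 + 15.26×94 + 1.64×288 + 508.74×7 = 6459.6 + 1434.44 + 472.32 + 3561.18 = 11927.54
ΣP(2003)Q(2003) = 1046.86×7 + 13.36×94 + 1.24×288 + 465.28×7 = 7328.02 + 1255.84 + 357.12 + 3256.96 = 12197.94
L = 11927.54 / 12197.94 × 100 = 97.7832
Paasche component (current-period weights):
ΣP(2004)Q(2004) = 922.80×7 + 15.26×72 + 1.64×273 + 508.74×6 = 6459.6 + 1098.72 + 447.72 + 3052.44 = 11058.48
ΣP(2003)Q(2004) = 1046.86×7 + 13.36×72 + 1.24×273 + 465.28×6 = 7328.02 + 961.92 + 338.52 + 2791.68 = 11420.14
P = 11058.48 / 11420.14 × 100 = 96.8331
Fisher = √(L × P) = √(97.7832 × 96.8331) = 97.3070

97.31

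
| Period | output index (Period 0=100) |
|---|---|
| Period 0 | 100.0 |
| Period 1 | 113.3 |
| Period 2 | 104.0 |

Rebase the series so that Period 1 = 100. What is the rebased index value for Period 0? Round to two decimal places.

88.26

Rebased(Period 0) = 100.0 / 113.3 × 100 = 88.2613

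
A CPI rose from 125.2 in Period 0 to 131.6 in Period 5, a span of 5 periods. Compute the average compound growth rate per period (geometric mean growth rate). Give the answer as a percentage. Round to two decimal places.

Growth factor = (131.6/125.2)^(1/5) = (1.051118)^(1/5) = 1.010021
Growth rate = 1.010021 − 1 = 0.010021 = 1.0021%

1.00%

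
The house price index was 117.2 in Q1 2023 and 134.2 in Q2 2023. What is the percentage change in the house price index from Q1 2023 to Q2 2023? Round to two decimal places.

14.51%

Change = (134.2 − 117.2) / 117.2 × 100
       = 17.0 / 117.2 × 100 = 14.5051%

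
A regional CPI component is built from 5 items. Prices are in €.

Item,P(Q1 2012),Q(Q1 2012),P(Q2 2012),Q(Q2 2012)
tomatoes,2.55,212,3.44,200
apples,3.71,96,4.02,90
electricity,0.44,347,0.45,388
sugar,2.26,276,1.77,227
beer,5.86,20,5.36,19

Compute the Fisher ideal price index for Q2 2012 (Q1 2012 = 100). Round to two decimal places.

104.86

Laspeyres component (base-period weights):
ΣP(Q2 2012)Q(Q1 2012) = 3.44×212 + 4.02×96 + 0.45×347 + 1.77×276 + 5.36×20 = 729.28 + 385.92 + 156.15 + 488.52 + 107.2 = 1867.07
ΣP(Q1 2012)Q(Q1 2012) = 2.55×212 + 3.71×96 + 0.44×347 + 2.26×276 + 5.86×20 = 540.6 + 356.16 + 152.68 + 623.76 + 117.2 = 1790.4
L = 1867.07 / 1790.4 × 100 = 104.2823
Paasche component (current-period weights):
ΣP(Q2 2012)Q(Q2 2012) = 3.44×200 + 4.02×90 + 0.45×388 + 1.77×227 + 5.36×19 = 688 + 361.8 + 174.6 + 401.79 + 101.84 = 1728.03
ΣP(Q1 2012)Q(Q2 2012) = 2.55×200 + 3.71×90 + 0.44×388 + 2.26×227 + 5.86×19 = 510 + 333.9 + 170.72 + 513.02 + 111.34 = 1638.98
P = 1728.03 / 1638.98 × 100 = 105.4333
Fisher = √(L × P) = √(104.2823 × 105.4333) = 104.8562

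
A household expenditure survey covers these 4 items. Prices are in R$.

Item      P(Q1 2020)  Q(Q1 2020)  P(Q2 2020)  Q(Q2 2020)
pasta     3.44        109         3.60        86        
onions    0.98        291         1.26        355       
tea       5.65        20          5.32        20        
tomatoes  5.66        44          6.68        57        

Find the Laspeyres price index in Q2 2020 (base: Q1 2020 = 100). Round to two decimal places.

113.42

Laspeyres price index uses base-period quantities as weights.
ΣP(Q2 2020)·Q(Q1 2020) = 3.60×109 + 1.26×291 + 5.32×20 + 6.68×44 = 392.4 + 366.66 + 106.4 + 293.92 = 1159.38
ΣP(Q1 2020)·Q(Q1 2020) = 3.44×109 + 0.98×291 + 5.65×20 + 5.66×44 = 374.96 + 285.18 + 113 + 249.04 = 1022.18
Index = 1159.38 / 1022.18 × 100 = 113.4223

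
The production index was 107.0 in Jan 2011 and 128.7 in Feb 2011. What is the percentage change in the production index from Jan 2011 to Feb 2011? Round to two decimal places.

Change = (128.7 − 107.0) / 107.0 × 100
       = 21.7 / 107.0 × 100 = 20.2804%

20.28%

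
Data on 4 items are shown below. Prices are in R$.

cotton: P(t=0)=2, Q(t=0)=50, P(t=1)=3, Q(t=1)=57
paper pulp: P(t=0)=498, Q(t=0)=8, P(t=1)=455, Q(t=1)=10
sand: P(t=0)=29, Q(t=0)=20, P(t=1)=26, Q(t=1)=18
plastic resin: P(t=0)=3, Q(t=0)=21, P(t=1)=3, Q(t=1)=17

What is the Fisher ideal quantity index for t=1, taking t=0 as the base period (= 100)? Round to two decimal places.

119.86

Laspeyres component (base-period weights):
ΣP(t=0)Q(t=1) = 2×57 + 498×10 + 29×18 + 3×17 = 114 + 4980 + 522 + 51 = 5667
ΣP(t=0)Q(t=0) = 2×50 + 498×8 + 29×20 + 3×21 = 100 + 3984 + 580 + 63 = 4727
L = 5667 / 4727 × 100 = 119.8858
Paasche component (current-period weights):
ΣP(t=1)Q(t=1) = 3×57 + 455×10 + 26×18 + 3×17 = 171 + 4550 + 468 + 51 = 5240
ΣP(t=1)Q(t=0) = 3×50 + 455×8 + 26×20 + 3×21 = 150 + 3640 + 520 + 63 = 4373
P = 5240 / 4373 × 100 = 119.8262
Fisher = √(L × P) = √(119.8858 × 119.8262) = 119.8560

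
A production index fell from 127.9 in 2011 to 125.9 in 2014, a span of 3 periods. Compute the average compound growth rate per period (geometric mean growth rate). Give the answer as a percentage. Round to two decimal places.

-0.52%

Growth factor = (125.9/127.9)^(1/3) = (0.984363)^(1/3) = 0.994760
Growth rate = 0.994760 − 1 = -0.005240 = -0.5240%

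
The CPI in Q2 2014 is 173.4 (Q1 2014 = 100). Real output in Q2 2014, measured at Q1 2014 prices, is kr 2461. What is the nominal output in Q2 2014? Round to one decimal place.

4267.4

Nominal = Real × (Index/100) = 2461 × (173.4/100)
        = 2461 × 1.734 = 4267.3740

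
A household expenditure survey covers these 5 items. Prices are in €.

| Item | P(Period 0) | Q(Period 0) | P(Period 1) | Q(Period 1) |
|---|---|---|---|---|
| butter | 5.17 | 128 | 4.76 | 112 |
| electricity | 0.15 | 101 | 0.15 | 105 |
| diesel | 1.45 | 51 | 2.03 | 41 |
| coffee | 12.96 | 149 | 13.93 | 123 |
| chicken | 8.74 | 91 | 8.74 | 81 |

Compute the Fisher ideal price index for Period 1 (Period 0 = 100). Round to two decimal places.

103.39

Laspeyres component (base-period weights):
ΣP(Period 1)Q(Period 0) = 4.76×128 + 0.15×101 + 2.03×51 + 13.93×149 + 8.74×91 = 609.28 + 15.15 + 103.53 + 2075.57 + 795.34 = 3598.87
ΣP(Period 0)Q(Period 0) = 5.17×128 + 0.15×101 + 1.45×51 + 12.96×149 + 8.74×91 = 661.76 + 15.15 + 73.95 + 1931.04 + 795.34 = 3477.24
L = 3598.87 / 3477.24 × 100 = 103.4979
Paasche component (current-period weights):
ΣP(Period 1)Q(Period 1) = 4.76×112 + 0.15×105 + 2.03×41 + 13.93×123 + 8.74×81 = 533.12 + 15.75 + 83.23 + 1713.39 + 707.94 = 3053.43
ΣP(Period 0)Q(Period 1) = 5.17×112 + 0.15×105 + 1.45×41 + 12.96×123 + 8.74×81 = 579.04 + 15.75 + 59.45 + 1594.08 + 707.94 = 2956.26
P = 3053.43 / 2956.26 × 100 = 103.2869
Fisher = √(L × P) = √(103.4979 × 103.2869) = 103.3924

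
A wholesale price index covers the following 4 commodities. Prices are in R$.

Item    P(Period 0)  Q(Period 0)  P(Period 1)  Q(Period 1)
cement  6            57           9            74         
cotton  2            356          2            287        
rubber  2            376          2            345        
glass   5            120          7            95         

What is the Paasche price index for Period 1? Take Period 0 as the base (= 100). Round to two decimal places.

118.87

Paasche price index uses current-period quantities as weights.
ΣP(Period 1)·Q(Period 1) = 9×74 + 2×287 + 2×345 + 7×95 = 666 + 574 + 690 + 665 = 2595
ΣP(Period 0)·Q(Period 1) = 6×74 + 2×287 + 2×345 + 5×95 = 444 + 574 + 690 + 475 = 2183
Index = 2595 / 2183 × 100 = 118.8731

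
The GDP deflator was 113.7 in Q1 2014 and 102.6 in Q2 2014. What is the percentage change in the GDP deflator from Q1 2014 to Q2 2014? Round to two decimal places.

Change = (102.6 − 113.7) / 113.7 × 100
       = -11.1 / 113.7 × 100 = -9.7625%

-9.76%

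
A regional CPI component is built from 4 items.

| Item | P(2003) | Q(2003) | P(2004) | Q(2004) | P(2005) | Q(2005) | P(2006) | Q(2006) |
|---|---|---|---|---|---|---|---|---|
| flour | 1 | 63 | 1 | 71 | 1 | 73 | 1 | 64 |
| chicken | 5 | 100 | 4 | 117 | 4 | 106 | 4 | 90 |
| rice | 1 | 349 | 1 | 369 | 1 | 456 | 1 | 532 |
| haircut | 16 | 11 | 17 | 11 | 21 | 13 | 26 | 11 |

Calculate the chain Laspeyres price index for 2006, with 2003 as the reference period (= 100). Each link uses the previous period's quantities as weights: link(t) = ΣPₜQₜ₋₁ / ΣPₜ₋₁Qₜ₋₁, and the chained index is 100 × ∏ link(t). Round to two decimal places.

100.57

Link 2003→2004:
ΣP(2004)Q(2003) = 1×63 + 4×100 + 1×349 + 17×11 = 63 + 400 + 349 + 187 = 999
ΣP(2003)Q(2003) = 1×63 + 5×100 + 1×349 + 16×11 = 63 + 500 + 349 + 176 = 1088
link = 999/1088 = 0.918199
Link 2004→2005:
ΣP(2005)Q(2004) = 1×71 + 4×117 + 1×369 + 21×11 = 71 + 468 + 369 + 231 = 1139
ΣP(2004)Q(2004) = 1×71 + 4×117 + 1×369 + 17×11 = 71 + 468 + 369 + 187 = 1095
link = 1139/1095 = 1.040183
Link 2005→2006:
ΣP(2006)Q(2005) = 1×73 + 4×106 + 1×456 + 26×13 = 73 + 424 + 456 + 338 = 1291
ΣP(2005)Q(2005) = 1×73 + 4×106 + 1×456 + 21×13 = 73 + 424 + 456 + 273 = 1226
link = 1291/1226 = 1.053018
Chained index = 100 × 0.918199 × 1.040183 × 1.053018 = 100.5731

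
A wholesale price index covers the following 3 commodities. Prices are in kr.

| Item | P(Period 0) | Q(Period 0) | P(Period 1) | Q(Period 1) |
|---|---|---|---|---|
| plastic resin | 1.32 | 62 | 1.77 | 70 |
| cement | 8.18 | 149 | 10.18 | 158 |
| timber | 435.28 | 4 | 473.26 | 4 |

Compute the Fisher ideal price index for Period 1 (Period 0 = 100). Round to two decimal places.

Laspeyres component (base-period weights):
ΣP(Period 1)Q(Period 0) = 1.77×62 + 10.18×149 + 473.26×4 = 109.74 + 1516.82 + 1893.04 = 3519.6
ΣP(Period 0)Q(Period 0) = 1.32×62 + 8.18×149 + 435.28×4 = 81.84 + 1218.82 + 1741.12 = 3041.78
L = 3519.6 / 3041.78 × 100 = 115.7086
Paasche component (current-period weights):
ΣP(Period 1)Q(Period 1) = 1.77×70 + 10.18×158 + 473.26×4 = 123.9 + 1608.44 + 1893.04 = 3625.38
ΣP(Period 0)Q(Period 1) = 1.32×70 + 8.18×158 + 435.28×4 = 92.4 + 1292.44 + 1741.12 = 3125.96
P = 3625.38 / 3125.96 × 100 = 115.9765
Fisher = √(L × P) = √(115.7086 × 115.9765) = 115.8425

115.84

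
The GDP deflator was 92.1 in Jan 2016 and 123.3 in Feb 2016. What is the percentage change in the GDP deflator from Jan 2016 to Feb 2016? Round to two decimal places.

Change = (123.3 − 92.1) / 92.1 × 100
       = 31.2 / 92.1 × 100 = 33.8762%

33.88%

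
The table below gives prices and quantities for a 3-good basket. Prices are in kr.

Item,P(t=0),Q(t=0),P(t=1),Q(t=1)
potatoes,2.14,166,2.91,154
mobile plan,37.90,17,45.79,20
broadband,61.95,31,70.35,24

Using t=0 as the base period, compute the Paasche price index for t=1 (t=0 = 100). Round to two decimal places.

118.57

Paasche price index uses current-period quantities as weights.
ΣP(t=1)·Q(t=1) = 2.91×154 + 45.79×20 + 70.35×24 = 448.14 + 915.8 + 1688.4 = 3052.34
ΣP(t=0)·Q(t=1) = 2.14×154 + 37.90×20 + 61.95×24 = 329.56 + 758 + 1486.8 = 2574.36
Index = 3052.34 / 2574.36 × 100 = 118.5669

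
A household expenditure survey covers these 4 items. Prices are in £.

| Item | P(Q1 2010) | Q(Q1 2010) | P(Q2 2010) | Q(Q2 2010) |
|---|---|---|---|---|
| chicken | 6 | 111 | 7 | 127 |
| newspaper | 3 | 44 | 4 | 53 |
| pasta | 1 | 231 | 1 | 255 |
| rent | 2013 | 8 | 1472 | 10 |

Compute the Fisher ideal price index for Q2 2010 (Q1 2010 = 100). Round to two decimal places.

75.55

Laspeyres component (base-period weights):
ΣP(Q2 2010)Q(Q1 2010) = 7×111 + 4×44 + 1×231 + 1472×8 = 777 + 176 + 231 + 11776 = 12960
ΣP(Q1 2010)Q(Q1 2010) = 6×111 + 3×44 + 1×231 + 2013×8 = 666 + 132 + 231 + 16104 = 17133
L = 12960 / 17133 × 100 = 75.6435
Paasche component (current-period weights):
ΣP(Q2 2010)Q(Q2 2010) = 7×127 + 4×53 + 1×255 + 1472×10 = 889 + 212 + 255 + 14720 = 16076
ΣP(Q1 2010)Q(Q2 2010) = 6×127 + 3×53 + 1×255 + 2013×10 = 762 + 159 + 255 + 20130 = 21306
P = 16076 / 21306 × 100 = 75.4529
Fisher = √(L × P) = √(75.6435 × 75.4529) = 75.5481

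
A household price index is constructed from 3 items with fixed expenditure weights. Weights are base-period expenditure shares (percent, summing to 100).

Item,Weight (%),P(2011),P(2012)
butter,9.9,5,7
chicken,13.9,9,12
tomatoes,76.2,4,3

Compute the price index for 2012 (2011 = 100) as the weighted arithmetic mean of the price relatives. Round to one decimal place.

89.5

butter: 9.9 × (7/5) = 9.9 × 1.400000 = 13.8600
chicken: 13.9 × (12/9) = 13.9 × 1.333333 = 18.5333
tomatoes: 76.2 × (3/4) = 76.2 × 0.750000 = 57.1500
Index = Σ wᵢ·(p₁ᵢ/p₀ᵢ) = 13.8600 + 18.5333 + 57.1500 = 89.5433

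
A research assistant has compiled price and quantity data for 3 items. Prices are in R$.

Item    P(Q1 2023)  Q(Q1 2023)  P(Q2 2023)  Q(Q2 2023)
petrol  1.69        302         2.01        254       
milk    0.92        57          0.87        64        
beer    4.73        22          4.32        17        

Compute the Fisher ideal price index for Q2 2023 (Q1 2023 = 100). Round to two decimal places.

112.61

Laspeyres component (base-period weights):
ΣP(Q2 2023)Q(Q1 2023) = 2.01×302 + 0.87×57 + 4.32×22 = 607.02 + 49.59 + 95.04 = 751.65
ΣP(Q1 2023)Q(Q1 2023) = 1.69×302 + 0.92×57 + 4.73×22 = 510.38 + 52.44 + 104.06 = 666.88
L = 751.65 / 666.88 × 100 = 112.7114
Paasche component (current-period weights):
ΣP(Q2 2023)Q(Q2 2023) = 2.01×254 + 0.87×64 + 4.32×17 = 510.54 + 55.68 + 73.44 = 639.66
ΣP(Q1 2023)Q(Q2 2023) = 1.69×254 + 0.92×64 + 4.73×17 = 429.26 + 58.88 + 80.41 = 568.55
P = 639.66 / 568.55 × 100 = 112.5073
Fisher = √(L × P) = √(112.7114 × 112.5073) = 112.6093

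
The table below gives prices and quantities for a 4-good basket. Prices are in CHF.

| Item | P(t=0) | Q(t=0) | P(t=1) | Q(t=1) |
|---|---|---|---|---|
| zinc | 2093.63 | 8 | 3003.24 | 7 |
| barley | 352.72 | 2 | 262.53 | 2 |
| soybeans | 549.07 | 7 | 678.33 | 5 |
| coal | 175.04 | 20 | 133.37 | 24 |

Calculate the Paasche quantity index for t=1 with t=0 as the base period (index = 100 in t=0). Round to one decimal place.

88.0

Paasche quantity index uses current-period prices as weights.
ΣP(t=1)·Q(t=1) = 3003.24×7 + 262.53×2 + 678.33×5 + 133.37×24 = 21022.68 + 525.06 + 3391.65 + 3200.88 = 28140.27
ΣP(t=1)·Q(t=0) = 3003.24×8 + 262.53×2 + 678.33×7 + 133.37×20 = 24025.92 + 525.06 + 4748.31 + 2667.4 = 31966.69
Index = 28140.27 / 31966.69 × 100 = 88.0300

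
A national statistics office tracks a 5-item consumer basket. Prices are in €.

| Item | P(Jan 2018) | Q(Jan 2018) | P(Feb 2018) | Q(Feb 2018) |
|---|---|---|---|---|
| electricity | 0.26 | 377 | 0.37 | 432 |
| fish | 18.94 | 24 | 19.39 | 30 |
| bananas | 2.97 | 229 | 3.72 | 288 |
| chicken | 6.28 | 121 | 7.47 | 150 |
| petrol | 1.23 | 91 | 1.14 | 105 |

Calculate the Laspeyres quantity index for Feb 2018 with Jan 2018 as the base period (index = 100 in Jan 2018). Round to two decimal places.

123.88

Laspeyres quantity index uses base-period prices as weights.
ΣP(Jan 2018)·Q(Feb 2018) = 0.26×432 + 18.94×30 + 2.97×288 + 6.28×150 + 1.23×105 = 112.32 + 568.2 + 855.36 + 942 + 129.15 = 2607.03
ΣP(Jan 2018)·Q(Jan 2018) = 0.26×377 + 18.94×24 + 2.97×229 + 6.28×121 + 1.23×91 = 98.02 + 454.56 + 680.13 + 759.88 + 111.93 = 2104.52
Index = 2607.03 / 2104.52 × 100 = 123.8777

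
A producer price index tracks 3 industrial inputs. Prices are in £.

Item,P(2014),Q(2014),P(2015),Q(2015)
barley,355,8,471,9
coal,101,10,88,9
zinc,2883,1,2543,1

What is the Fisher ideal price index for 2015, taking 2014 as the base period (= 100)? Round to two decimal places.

Laspeyres component (base-period weights):
ΣP(2015)Q(2014) = 471×8 + 88×10 + 2543×1 = 3768 + 880 + 2543 = 7191
ΣP(2014)Q(2014) = 355×8 + 101×10 + 2883×1 = 2840 + 1010 + 2883 = 6733
L = 7191 / 6733 × 100 = 106.8023
Paasche component (current-period weights):
ΣP(2015)Q(2015) = 471×9 + 88×9 + 2543×1 = 4239 + 792 + 2543 = 7574
ΣP(2014)Q(2015) = 355×9 + 101×9 + 2883×1 = 3195 + 909 + 2883 = 6987
P = 7574 / 6987 × 100 = 108.4013
Fisher = √(L × P) = √(106.8023 × 108.4013) = 107.5988

107.60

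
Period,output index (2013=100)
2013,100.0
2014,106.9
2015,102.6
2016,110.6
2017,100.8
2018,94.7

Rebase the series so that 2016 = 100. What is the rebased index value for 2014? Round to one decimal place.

Rebased(2014) = 106.9 / 110.6 × 100 = 96.6546

96.7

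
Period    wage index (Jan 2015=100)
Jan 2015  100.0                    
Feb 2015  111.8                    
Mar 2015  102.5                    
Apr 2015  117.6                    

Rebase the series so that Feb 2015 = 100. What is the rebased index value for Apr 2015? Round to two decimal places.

Rebased(Apr 2015) = 117.6 / 111.8 × 100 = 105.1878

105.19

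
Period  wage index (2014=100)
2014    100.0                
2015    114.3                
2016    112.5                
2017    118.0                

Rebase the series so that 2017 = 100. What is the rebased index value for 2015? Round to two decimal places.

96.86

Rebased(2015) = 114.3 / 118.0 × 100 = 96.8644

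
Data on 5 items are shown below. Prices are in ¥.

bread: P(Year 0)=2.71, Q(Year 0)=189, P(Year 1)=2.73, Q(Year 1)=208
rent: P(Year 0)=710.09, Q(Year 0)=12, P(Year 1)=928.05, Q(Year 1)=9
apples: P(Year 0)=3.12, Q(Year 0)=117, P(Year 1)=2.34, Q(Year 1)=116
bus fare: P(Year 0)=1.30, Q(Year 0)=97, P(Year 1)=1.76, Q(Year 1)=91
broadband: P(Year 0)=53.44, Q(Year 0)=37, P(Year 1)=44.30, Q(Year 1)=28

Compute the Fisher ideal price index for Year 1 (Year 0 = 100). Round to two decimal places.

Laspeyres component (base-period weights):
ΣP(Year 1)Q(Year 0) = 2.73×189 + 928.05×12 + 2.34×117 + 1.76×97 + 44.30×37 = 515.97 + 11136.6 + 273.78 + 170.72 + 1639.1 = 13736.17
ΣP(Year 0)Q(Year 0) = 2.71×189 + 710.09×12 + 3.12×117 + 1.30×97 + 53.44×37 = 512.19 + 8521.08 + 365.04 + 126.1 + 1977.28 = 11501.69
L = 13736.17 / 11501.69 × 100 = 119.4274
Paasche component (current-period weights):
ΣP(Year 1)Q(Year 1) = 2.73×208 + 928.05×9 + 2.34×116 + 1.76×91 + 44.30×28 = 567.84 + 8352.45 + 271.44 + 160.16 + 1240.4 = 10592.29
ΣP(Year 0)Q(Year 1) = 2.71×208 + 710.09×9 + 3.12×116 + 1.30×91 + 53.44×28 = 563.68 + 6390.81 + 361.92 + 118.3 + 1496.32 = 8931.03
P = 10592.29 / 8931.03 × 100 = 118.6010
Fisher = √(L × P) = √(119.4274 × 118.6010) = 119.0135

119.01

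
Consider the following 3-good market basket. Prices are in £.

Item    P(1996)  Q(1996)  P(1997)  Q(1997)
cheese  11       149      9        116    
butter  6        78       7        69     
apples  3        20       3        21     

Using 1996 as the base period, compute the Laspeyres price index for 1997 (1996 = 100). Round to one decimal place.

89.8

Laspeyres price index uses base-period quantities as weights.
ΣP(1997)·Q(1996) = 9×149 + 7×78 + 3×20 = 1341 + 546 + 60 = 1947
ΣP(1996)·Q(1996) = 11×149 + 6×78 + 3×20 = 1639 + 468 + 60 = 2167
Index = 1947 / 2167 × 100 = 89.8477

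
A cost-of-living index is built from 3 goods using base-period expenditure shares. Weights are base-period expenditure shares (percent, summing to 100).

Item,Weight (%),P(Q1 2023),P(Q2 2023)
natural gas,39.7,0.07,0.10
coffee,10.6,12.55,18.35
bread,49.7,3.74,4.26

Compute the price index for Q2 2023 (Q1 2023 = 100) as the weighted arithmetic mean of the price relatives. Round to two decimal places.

natural gas: 39.7 × (0.10/0.07) = 39.7 × 1.428571 = 56.7143
coffee: 10.6 × (18.35/12.55) = 10.6 × 1.462151 = 15.4988
bread: 49.7 × (4.26/3.74) = 49.7 × 1.139037 = 56.6102
Index = Σ wᵢ·(p₁ᵢ/p₀ᵢ) = 56.7143 + 15.4988 + 56.6102 = 128.8233

128.82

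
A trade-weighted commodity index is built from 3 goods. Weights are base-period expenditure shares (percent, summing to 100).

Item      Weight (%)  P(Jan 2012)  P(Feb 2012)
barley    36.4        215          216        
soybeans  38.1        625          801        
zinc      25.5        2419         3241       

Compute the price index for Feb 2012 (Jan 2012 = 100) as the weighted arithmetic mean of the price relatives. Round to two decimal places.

barley: 36.4 × (216/215) = 36.4 × 1.004651 = 36.5693
soybeans: 38.1 × (801/625) = 38.1 × 1.281600 = 48.8290
zinc: 25.5 × (3241/2419) = 25.5 × 1.339810 = 34.1652
Index = Σ wᵢ·(p₁ᵢ/p₀ᵢ) = 36.5693 + 48.8290 + 34.1652 = 119.5634

119.56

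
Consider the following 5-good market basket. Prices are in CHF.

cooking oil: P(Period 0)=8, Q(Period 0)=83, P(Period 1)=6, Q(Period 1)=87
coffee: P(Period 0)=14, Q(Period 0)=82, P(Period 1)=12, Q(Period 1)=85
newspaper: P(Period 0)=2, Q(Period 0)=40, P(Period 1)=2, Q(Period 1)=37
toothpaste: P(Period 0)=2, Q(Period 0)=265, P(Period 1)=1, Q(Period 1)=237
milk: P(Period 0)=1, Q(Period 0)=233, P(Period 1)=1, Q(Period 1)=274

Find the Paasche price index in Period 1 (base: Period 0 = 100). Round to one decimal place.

78.5

Paasche price index uses current-period quantities as weights.
ΣP(Period 1)·Q(Period 1) = 6×87 + 12×85 + 2×37 + 1×237 + 1×274 = 522 + 1020 + 74 + 237 + 274 = 2127
ΣP(Period 0)·Q(Period 1) = 8×87 + 14×85 + 2×37 + 2×237 + 1×274 = 696 + 1190 + 74 + 474 + 274 = 2708
Index = 2127 / 2708 × 100 = 78.5451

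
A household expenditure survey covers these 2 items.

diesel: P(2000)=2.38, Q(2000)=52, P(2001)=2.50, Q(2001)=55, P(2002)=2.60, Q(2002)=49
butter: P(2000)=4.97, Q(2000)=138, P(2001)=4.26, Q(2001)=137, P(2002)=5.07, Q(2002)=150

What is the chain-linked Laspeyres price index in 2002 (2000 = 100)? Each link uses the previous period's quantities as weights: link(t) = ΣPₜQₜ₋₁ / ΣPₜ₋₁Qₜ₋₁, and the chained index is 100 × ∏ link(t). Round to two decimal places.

102.99

Link 2000→2001:
ΣP(2001)Q(2000) = 2.50×52 + 4.26×138 = 130 + 587.88 = 717.88
ΣP(2000)Q(2000) = 2.38×52 + 4.97×138 = 123.76 + 685.86 = 809.62
link = 717.88/809.62 = 0.886688
Link 2001→2002:
ΣP(2002)Q(2001) = 2.60×55 + 5.07×137 = 143 + 694.59 = 837.59
ΣP(2001)Q(2001) = 2.50×55 + 4.26×137 = 137.5 + 583.62 = 721.12
link = 837.59/721.12 = 1.161513
Chained index = 100 × 0.886688 × 1.161513 = 102.9899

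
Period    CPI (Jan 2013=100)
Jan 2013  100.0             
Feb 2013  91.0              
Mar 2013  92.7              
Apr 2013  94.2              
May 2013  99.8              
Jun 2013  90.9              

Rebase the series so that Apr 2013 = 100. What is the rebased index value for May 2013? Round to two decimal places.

105.94

Rebased(May 2013) = 99.8 / 94.2 × 100 = 105.9448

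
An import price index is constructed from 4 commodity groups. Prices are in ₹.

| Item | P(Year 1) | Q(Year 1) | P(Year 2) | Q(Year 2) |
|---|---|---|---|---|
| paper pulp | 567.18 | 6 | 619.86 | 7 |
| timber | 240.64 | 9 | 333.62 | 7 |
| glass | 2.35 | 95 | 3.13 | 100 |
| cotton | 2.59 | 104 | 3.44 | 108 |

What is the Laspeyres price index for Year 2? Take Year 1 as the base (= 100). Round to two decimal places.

Laspeyres price index uses base-period quantities as weights.
ΣP(Year 2)·Q(Year 1) = 619.86×6 + 333.62×9 + 3.13×95 + 3.44×104 = 3719.16 + 3002.58 + 297.35 + 357.76 = 7376.85
ΣP(Year 1)·Q(Year 1) = 567.18×6 + 240.64×9 + 2.35×95 + 2.59×104 = 3403.08 + 2165.76 + 223.25 + 269.36 = 6061.45
Index = 7376.85 / 6061.45 × 100 = 121.7011

121.70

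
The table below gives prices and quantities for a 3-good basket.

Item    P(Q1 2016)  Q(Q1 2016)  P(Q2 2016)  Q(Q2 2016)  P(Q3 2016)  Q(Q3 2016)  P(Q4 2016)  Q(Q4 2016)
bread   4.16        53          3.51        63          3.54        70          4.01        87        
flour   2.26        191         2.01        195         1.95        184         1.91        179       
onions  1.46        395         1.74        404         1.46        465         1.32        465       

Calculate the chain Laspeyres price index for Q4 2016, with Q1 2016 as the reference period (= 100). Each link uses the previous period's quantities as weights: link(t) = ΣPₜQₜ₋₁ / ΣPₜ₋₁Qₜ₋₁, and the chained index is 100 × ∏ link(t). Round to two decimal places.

Link Q1 2016→Q2 2016:
ΣP(Q2 2016)Q(Q1 2016) = 3.51×53 + 2.01×191 + 1.74×395 = 186.03 + 383.91 + 687.3 = 1257.24
ΣP(Q1 2016)Q(Q1 2016) = 4.16×53 + 2.26×191 + 1.46×395 = 220.48 + 431.66 + 576.7 = 1228.84
link = 1257.24/1228.84 = 1.023111
Link Q2 2016→Q3 2016:
ΣP(Q3 2016)Q(Q2 2016) = 3.54×63 + 1.95×195 + 1.46×404 = 223.02 + 380.25 + 589.84 = 1193.11
ΣP(Q2 2016)Q(Q2 2016) = 3.51×63 + 2.01×195 + 1.74×404 = 221.13 + 391.95 + 702.96 = 1316.04
link = 1193.11/1316.04 = 0.906591
Link Q3 2016→Q4 2016:
ΣP(Q4 2016)Q(Q3 2016) = 4.01×70 + 1.91×184 + 1.32×465 = 280.7 + 351.44 + 613.8 = 1245.94
ΣP(Q3 2016)Q(Q3 2016) = 3.54×70 + 1.95×184 + 1.46×465 = 247.8 + 358.8 + 678.9 = 1285.5
link = 1245.94/1285.5 = 0.969226
Chained index = 100 × 1.023111 × 0.906591 × 0.969226 = 89.8999

89.90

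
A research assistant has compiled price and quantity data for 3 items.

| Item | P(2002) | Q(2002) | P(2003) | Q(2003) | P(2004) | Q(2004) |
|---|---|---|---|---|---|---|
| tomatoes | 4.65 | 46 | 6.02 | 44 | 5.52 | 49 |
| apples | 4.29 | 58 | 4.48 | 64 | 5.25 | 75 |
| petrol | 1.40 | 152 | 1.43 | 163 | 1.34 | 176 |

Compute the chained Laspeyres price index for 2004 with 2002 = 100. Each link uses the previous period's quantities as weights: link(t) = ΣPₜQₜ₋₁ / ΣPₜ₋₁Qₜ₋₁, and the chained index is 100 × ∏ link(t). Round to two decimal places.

113.43

Link 2002→2003:
ΣP(2003)Q(2002) = 6.02×46 + 4.48×58 + 1.43×152 = 276.92 + 259.84 + 217.36 = 754.12
ΣP(2002)Q(2002) = 4.65×46 + 4.29×58 + 1.40×152 = 213.9 + 248.82 + 212.8 = 675.52
link = 754.12/675.52 = 1.116355
Link 2003→2004:
ΣP(2004)Q(2003) = 5.52×44 + 5.25×64 + 1.34×163 = 242.88 + 336 + 218.42 = 797.3
ΣP(2003)Q(2003) = 6.02×44 + 4.48×64 + 1.43×163 = 264.88 + 286.72 + 233.09 = 784.69
link = 797.3/784.69 = 1.016070
Chained index = 100 × 1.116355 × 1.016070 = 113.4295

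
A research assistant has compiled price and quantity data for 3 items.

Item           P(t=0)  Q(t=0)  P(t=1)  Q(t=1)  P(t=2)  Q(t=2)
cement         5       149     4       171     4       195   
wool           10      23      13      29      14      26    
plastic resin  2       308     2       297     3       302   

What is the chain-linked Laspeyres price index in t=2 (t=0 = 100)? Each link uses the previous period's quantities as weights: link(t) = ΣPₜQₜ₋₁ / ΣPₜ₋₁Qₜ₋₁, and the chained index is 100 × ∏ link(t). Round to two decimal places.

113.68

Link t=0→t=1:
ΣP(t=1)Q(t=0) = 4×149 + 13×23 + 2×308 = 596 + 299 + 616 = 1511
ΣP(t=0)Q(t=0) = 5×149 + 10×23 + 2×308 = 745 + 230 + 616 = 1591
link = 1511/1591 = 0.949717
Link t=1→t=2:
ΣP(t=2)Q(t=1) = 4×171 + 14×29 + 3×297 = 684 + 406 + 891 = 1981
ΣP(t=1)Q(t=1) = 4×171 + 13×29 + 2×297 = 684 + 377 + 594 = 1655
link = 1981/1655 = 1.196979
Chained index = 100 × 0.949717 × 1.196979 = 113.6791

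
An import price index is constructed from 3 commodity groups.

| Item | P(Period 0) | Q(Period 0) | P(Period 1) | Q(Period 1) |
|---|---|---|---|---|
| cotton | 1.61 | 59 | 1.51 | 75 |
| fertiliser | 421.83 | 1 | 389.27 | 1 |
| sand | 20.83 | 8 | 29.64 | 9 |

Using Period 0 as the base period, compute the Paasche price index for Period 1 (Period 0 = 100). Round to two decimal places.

Paasche price index uses current-period quantities as weights.
ΣP(Period 1)·Q(Period 1) = 1.51×75 + 389.27×1 + 29.64×9 = 113.25 + 389.27 + 266.76 = 769.28
ΣP(Period 0)·Q(Period 1) = 1.61×75 + 421.83×1 + 20.83×9 = 120.75 + 421.83 + 187.47 = 730.05
Index = 769.28 / 730.05 × 100 = 105.3736

105.37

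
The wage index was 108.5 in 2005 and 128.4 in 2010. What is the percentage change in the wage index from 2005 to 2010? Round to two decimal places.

18.34%

Change = (128.4 − 108.5) / 108.5 × 100
       = 19.9 / 108.5 × 100 = 18.3410%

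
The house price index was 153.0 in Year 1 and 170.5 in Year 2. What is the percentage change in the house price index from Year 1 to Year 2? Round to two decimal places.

11.44%

Change = (170.5 − 153.0) / 153.0 × 100
       = 17.5 / 153.0 × 100 = 11.4379%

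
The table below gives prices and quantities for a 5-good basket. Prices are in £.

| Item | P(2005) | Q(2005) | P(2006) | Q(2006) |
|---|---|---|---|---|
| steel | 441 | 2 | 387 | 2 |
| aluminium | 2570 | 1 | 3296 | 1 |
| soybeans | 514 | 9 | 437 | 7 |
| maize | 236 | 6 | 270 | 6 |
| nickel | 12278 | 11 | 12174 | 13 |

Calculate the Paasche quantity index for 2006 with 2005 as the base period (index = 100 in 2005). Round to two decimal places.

116.35

Paasche quantity index uses current-period prices as weights.
ΣP(2006)·Q(2006) = 387×2 + 3296×1 + 437×7 + 270×6 + 12174×13 = 774 + 3296 + 3059 + 1620 + 158262 = 167011
ΣP(2006)·Q(2005) = 387×2 + 3296×1 + 437×9 + 270×6 + 12174×11 = 774 + 3296 + 3933 + 1620 + 133914 = 143537
Index = 167011 / 143537 × 100 = 116.3540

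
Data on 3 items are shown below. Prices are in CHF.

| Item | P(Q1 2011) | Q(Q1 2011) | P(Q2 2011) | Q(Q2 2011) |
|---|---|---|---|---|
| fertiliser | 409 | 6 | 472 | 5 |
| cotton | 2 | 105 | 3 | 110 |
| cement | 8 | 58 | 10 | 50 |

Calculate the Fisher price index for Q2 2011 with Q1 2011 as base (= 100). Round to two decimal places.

Laspeyres component (base-period weights):
ΣP(Q2 2011)Q(Q1 2011) = 472×6 + 3×105 + 10×58 = 2832 + 315 + 580 = 3727
ΣP(Q1 2011)Q(Q1 2011) = 409×6 + 2×105 + 8×58 = 2454 + 210 + 464 = 3128
L = 3727 / 3128 × 100 = 119.1496
Paasche component (current-period weights):
ΣP(Q2 2011)Q(Q2 2011) = 472×5 + 3×110 + 10×50 = 2360 + 330 + 500 = 3190
ΣP(Q1 2011)Q(Q2 2011) = 409×5 + 2×110 + 8×50 = 2045 + 220 + 400 = 2665
P = 3190 / 2665 × 100 = 119.6998
Fisher = √(L × P) = √(119.1496 × 119.6998) = 119.4244

119.42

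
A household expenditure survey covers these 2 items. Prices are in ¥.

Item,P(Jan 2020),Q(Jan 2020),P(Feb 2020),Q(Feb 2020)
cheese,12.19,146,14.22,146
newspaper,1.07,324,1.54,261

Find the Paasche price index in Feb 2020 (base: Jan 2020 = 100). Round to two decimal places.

Paasche price index uses current-period quantities as weights.
ΣP(Feb 2020)·Q(Feb 2020) = 14.22×146 + 1.54×261 = 2076.12 + 401.94 = 2478.06
ΣP(Jan 2020)·Q(Feb 2020) = 12.19×146 + 1.07×261 = 1779.74 + 279.27 = 2059.01
Index = 2478.06 / 2059.01 × 100 = 120.3520

120.35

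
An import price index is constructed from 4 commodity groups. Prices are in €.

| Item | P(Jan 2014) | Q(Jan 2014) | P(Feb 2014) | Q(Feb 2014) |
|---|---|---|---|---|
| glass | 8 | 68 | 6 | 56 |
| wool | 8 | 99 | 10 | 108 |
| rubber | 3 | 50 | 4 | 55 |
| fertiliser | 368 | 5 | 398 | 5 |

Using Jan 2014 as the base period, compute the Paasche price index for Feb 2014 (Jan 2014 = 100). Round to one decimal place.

109.3

Paasche price index uses current-period quantities as weights.
ΣP(Feb 2014)·Q(Feb 2014) = 6×56 + 10×108 + 4×55 + 398×5 = 336 + 1080 + 220 + 1990 = 3626
ΣP(Jan 2014)·Q(Feb 2014) = 8×56 + 8×108 + 3×55 + 368×5 = 448 + 864 + 165 + 1840 = 3317
Index = 3626 / 3317 × 100 = 109.3156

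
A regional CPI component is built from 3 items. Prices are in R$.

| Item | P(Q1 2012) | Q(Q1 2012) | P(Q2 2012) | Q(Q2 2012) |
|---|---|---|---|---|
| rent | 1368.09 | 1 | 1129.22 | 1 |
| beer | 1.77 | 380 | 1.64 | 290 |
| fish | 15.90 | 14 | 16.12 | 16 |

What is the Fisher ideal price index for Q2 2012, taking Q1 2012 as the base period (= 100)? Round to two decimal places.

Laspeyres component (base-period weights):
ΣP(Q2 2012)Q(Q1 2012) = 1129.22×1 + 1.64×380 + 16.12×14 = 1129.22 + 623.2 + 225.68 = 1978.1
ΣP(Q1 2012)Q(Q1 2012) = 1368.09×1 + 1.77×380 + 15.90×14 = 1368.09 + 672.6 + 222.6 = 2263.29
L = 1978.1 / 2263.29 × 100 = 87.3993
Paasche component (current-period weights):
ΣP(Q2 2012)Q(Q2 2012) = 1129.22×1 + 1.64×290 + 16.12×16 = 1129.22 + 475.6 + 257.92 = 1862.74
ΣP(Q1 2012)Q(Q2 2012) = 1368.09×1 + 1.77×290 + 15.90×16 = 1368.09 + 513.3 + 254.4 = 2135.79
P = 1862.74 / 2135.79 × 100 = 87.2155
Fisher = √(L × P) = √(87.3993 × 87.2155) = 87.3074

87.31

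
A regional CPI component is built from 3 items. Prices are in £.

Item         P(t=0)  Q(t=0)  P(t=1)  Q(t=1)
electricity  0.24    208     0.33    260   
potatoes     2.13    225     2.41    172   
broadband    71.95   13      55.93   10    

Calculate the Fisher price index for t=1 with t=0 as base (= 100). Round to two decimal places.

Laspeyres component (base-period weights):
ΣP(t=1)Q(t=0) = 0.33×208 + 2.41×225 + 55.93×13 = 68.64 + 542.25 + 727.09 = 1337.98
ΣP(t=0)Q(t=0) = 0.24×208 + 2.13×225 + 71.95×13 = 49.92 + 479.25 + 935.35 = 1464.52
L = 1337.98 / 1464.52 × 100 = 91.3596
Paasche component (current-period weights):
ΣP(t=1)Q(t=1) = 0.33×260 + 2.41×172 + 55.93×10 = 85.8 + 414.52 + 559.3 = 1059.62
ΣP(t=0)Q(t=1) = 0.24×260 + 2.13×172 + 71.95×10 = 62.4 + 366.36 + 719.5 = 1148.26
P = 1059.62 / 1148.26 × 100 = 92.2805
Fisher = √(L × P) = √(91.3596 × 92.2805) = 91.8189

91.82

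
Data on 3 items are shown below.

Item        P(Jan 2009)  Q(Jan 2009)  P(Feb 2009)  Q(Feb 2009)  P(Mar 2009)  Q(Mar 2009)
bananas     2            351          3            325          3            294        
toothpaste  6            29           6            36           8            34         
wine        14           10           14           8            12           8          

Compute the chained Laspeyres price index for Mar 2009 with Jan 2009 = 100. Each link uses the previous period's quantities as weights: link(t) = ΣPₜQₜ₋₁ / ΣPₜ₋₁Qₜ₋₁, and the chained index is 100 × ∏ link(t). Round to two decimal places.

Link Jan 2009→Feb 2009:
ΣP(Feb 2009)Q(Jan 2009) = 3×351 + 6×29 + 14×10 = 1053 + 174 + 140 = 1367
ΣP(Jan 2009)Q(Jan 2009) = 2×351 + 6×29 + 14×10 = 702 + 174 + 140 = 1016
link = 1367/1016 = 1.345472
Link Feb 2009→Mar 2009:
ΣP(Mar 2009)Q(Feb 2009) = 3×325 + 8×36 + 12×8 = 975 + 288 + 96 = 1359
ΣP(Feb 2009)Q(Feb 2009) = 3×325 + 6×36 + 14×8 = 975 + 216 + 112 = 1303
link = 1359/1303 = 1.042978
Chained index = 100 × 1.345472 × 1.042978 = 140.3298

140.33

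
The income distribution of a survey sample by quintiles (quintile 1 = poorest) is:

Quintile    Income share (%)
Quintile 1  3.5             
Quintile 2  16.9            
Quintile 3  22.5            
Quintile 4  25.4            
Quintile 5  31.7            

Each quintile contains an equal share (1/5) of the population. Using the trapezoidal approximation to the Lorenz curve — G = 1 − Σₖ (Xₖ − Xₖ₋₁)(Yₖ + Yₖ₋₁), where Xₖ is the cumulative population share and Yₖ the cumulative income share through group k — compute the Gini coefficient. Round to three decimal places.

0.260

Cumulative income shares Yₖ: 0.0350, 0.2040, 0.4290, 0.6830, 1.0000
Σ (Xₖ−Xₖ₋₁)(Yₖ+Yₖ₋₁) = (1/5)(0.0350+0.0000) + (1/5)(0.2040+0.0350) + (1/5)(0.4290+0.2040) + (1/5)(0.6830+0.4290) + (1/5)(1.0000+0.6830)
  = 0.0070 + 0.0478 + 0.1266 + 0.2224 + 0.3366 = 0.7404
G = 1 − 0.7404 = 0.2596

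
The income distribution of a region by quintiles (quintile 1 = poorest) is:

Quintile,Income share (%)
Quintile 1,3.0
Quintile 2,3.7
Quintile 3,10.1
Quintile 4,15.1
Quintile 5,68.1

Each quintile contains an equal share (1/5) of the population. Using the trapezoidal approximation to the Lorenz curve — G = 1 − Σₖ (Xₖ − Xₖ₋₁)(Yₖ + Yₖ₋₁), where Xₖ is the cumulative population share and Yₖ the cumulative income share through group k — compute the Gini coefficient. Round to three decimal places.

0.566

Cumulative income shares Yₖ: 0.0300, 0.0670, 0.1680, 0.3190, 1.0000
Σ (Xₖ−Xₖ₋₁)(Yₖ+Yₖ₋₁) = (1/5)(0.0300+0.0000) + (1/5)(0.0670+0.0300) + (1/5)(0.1680+0.0670) + (1/5)(0.3190+0.1680) + (1/5)(1.0000+0.3190)
  = 0.0060 + 0.0194 + 0.0470 + 0.0974 + 0.2638 = 0.4336
G = 1 − 0.4336 = 0.5664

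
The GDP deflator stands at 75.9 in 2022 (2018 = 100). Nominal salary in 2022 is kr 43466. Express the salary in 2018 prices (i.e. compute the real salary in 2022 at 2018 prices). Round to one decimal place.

Real = Nominal ÷ (Index/100) = 43466 ÷ (75.9/100)
     = 43466 ÷ 0.759 = 57267.4572

57267.5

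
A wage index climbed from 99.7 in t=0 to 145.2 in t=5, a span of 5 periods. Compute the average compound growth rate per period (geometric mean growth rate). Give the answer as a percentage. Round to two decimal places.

Growth factor = (145.2/99.7)^(1/5) = (1.456369)^(1/5) = 1.078088
Growth rate = 1.078088 − 1 = 0.078088 = 7.8088%

7.81%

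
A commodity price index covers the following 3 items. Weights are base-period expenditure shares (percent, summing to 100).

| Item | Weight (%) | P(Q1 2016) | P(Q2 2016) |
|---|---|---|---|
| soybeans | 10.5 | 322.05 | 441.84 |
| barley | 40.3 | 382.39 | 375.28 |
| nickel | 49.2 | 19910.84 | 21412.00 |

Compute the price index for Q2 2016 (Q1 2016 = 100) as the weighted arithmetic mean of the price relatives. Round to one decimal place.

106.9

soybeans: 10.5 × (441.84/322.05) = 10.5 × 1.371961 = 14.4056
barley: 40.3 × (375.28/382.39) = 40.3 × 0.981406 = 39.5507
nickel: 49.2 × (21412.00/19910.84) = 49.2 × 1.075394 = 52.9094
Index = Σ wᵢ·(p₁ᵢ/p₀ᵢ) = 14.4056 + 39.5507 + 52.9094 = 106.8657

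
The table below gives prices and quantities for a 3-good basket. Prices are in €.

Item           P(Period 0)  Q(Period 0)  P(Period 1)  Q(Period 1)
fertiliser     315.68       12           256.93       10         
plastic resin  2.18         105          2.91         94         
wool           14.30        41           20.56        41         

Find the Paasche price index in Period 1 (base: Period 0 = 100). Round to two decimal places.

Paasche price index uses current-period quantities as weights.
ΣP(Period 1)·Q(Period 1) = 256.93×10 + 2.91×94 + 20.56×41 = 2569.3 + 273.54 + 842.96 = 3685.8
ΣP(Period 0)·Q(Period 1) = 315.68×10 + 2.18×94 + 14.30×41 = 3156.8 + 204.92 + 586.3 = 3948.02
Index = 3685.8 / 3948.02 × 100 = 93.3582

93.36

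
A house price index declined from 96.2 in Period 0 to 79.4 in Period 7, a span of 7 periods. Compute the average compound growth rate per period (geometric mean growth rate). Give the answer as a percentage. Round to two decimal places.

Growth factor = (79.4/96.2)^(1/7) = (0.825364)^(1/7) = 0.972954
Growth rate = 0.972954 − 1 = -0.027046 = -2.7046%

-2.70%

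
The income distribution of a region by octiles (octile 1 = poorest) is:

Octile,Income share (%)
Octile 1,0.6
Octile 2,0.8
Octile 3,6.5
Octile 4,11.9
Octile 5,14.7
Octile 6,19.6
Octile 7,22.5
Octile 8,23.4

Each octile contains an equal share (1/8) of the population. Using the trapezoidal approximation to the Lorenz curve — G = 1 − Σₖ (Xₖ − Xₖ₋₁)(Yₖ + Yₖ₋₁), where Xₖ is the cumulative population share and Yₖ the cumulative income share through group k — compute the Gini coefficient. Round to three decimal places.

Cumulative income shares Yₖ: 0.0060, 0.0140, 0.0790, 0.1980, 0.3450, 0.5410, 0.7660, 1.0000
Σ (Xₖ−Xₖ₋₁)(Yₖ+Yₖ₋₁) = (1/8)(0.0060+0.0000) + (1/8)(0.0140+0.0060) + (1/8)(0.0790+0.0140) + (1/8)(0.1980+0.0790) + (1/8)(0.3450+0.1980) + (1/8)(0.5410+0.3450) + (1/8)(0.7660+0.5410) + (1/8)(1.0000+0.7660)
  = 0.0008 + 0.0025 + 0.0116 + 0.0346 + 0.0679 + 0.1107 + 0.1634 + 0.2207 = 0.6122
G = 1 − 0.6122 = 0.3878

0.388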